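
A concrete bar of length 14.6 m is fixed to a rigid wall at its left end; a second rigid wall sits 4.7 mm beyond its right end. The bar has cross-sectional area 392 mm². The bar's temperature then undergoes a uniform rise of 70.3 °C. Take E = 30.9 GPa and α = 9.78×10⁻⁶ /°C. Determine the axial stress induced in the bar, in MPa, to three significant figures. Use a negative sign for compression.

-11.3 MPa

Free thermal expansion αLΔT = 9.78e-6 · 14600 · 70.3 = 10.04 mm.
The walls engage after the gap closes; constrained expansion = 10.04 − 4.7 = 5.338 mm.
The walls impose strain ε = −(5.338)/14600 = -3.6562e-04; σ = Eε = 30900 · -3.6562e-04 = -11.3 MPa.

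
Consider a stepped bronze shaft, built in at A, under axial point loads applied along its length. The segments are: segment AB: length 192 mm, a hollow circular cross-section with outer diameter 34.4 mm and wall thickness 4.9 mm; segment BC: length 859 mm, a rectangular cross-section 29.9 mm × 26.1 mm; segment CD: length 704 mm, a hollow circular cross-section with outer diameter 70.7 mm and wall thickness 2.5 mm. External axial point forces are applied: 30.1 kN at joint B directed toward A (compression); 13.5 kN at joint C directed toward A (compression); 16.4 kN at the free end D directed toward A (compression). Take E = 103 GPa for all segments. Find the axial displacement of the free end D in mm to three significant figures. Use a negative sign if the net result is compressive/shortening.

Internal axial forces (sectioning from the free end, tension +): N_CD = -16.4 kN, N_BC = -29.9 kN, N_AB = -60 kN.
A_AB = 454.1 mm².
A_BC = 780.4 mm².
A_CD = 535.6 mm².
δ_AB = -60000·192/(454.1·103000) = -0.2463 mm
δ_BC = -29900·859/(780.4·103000) = -0.3195 mm
δ_CD = -16400·704/(535.6·103000) = -0.2093 mm
δ = Σδ_i = -0.7751 mm.

-0.775 mm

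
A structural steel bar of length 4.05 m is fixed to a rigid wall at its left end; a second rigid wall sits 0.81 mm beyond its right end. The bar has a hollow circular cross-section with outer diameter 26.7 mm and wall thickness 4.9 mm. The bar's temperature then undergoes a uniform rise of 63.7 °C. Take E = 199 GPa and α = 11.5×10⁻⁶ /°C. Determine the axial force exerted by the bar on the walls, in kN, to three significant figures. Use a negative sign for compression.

-35.6 kN

Free thermal expansion αLΔT = 11.5e-6 · 4050 · 63.7 = 2.967 mm.
The walls engage after the gap closes; constrained expansion = 2.967 − 0.81 = 2.157 mm.
The walls impose strain ε = −(2.157)/4050 = -5.3255e-04; σ = Eε = 199000 · -5.3255e-04 = -106 MPa.
Wall reaction R = σ·A = -106·335.6 = -35560 N = -35.56 kN.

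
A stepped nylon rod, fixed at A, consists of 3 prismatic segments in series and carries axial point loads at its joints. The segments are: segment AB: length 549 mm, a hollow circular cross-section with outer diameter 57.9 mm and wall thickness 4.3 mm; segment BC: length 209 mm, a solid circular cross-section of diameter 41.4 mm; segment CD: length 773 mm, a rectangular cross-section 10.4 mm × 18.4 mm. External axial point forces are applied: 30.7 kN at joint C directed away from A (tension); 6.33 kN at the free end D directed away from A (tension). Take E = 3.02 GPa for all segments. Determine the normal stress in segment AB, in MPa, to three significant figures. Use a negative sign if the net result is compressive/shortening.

51.1 MPa

Internal axial forces (sectioning from the free end, tension +): N_CD = 6.33 kN, N_BC = 37.03 kN, N_AB = 37.03 kN.
A_AB = 724.1 mm².
σ_AB = N_AB/A_AB = 37030/724.1 = 51.14 MPa.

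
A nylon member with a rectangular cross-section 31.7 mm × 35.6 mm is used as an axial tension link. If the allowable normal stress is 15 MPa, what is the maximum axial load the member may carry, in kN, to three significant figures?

16.9 kN

A = 1129 mm².
P_max = σ_allow · A = 15 · 1129 = 16930 N = 16.93 kN.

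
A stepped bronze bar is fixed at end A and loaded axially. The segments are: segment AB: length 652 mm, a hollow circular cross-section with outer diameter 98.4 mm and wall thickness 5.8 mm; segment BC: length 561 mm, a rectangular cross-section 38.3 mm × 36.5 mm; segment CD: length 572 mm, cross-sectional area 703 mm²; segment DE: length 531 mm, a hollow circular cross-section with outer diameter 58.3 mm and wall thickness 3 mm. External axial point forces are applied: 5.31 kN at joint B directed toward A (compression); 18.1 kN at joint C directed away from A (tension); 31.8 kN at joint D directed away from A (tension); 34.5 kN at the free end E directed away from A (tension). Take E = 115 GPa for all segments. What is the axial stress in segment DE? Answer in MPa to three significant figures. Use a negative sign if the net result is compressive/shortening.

66.2 MPa

Internal axial forces (sectioning from the free end, tension +): N_DE = 34.5 kN, N_CD = 66.3 kN, N_BC = 84.4 kN, N_AB = 79.09 kN.
A_DE = 521.2 mm².
σ_DE = N_DE/A_DE = 34500/521.2 = 66.19 MPa.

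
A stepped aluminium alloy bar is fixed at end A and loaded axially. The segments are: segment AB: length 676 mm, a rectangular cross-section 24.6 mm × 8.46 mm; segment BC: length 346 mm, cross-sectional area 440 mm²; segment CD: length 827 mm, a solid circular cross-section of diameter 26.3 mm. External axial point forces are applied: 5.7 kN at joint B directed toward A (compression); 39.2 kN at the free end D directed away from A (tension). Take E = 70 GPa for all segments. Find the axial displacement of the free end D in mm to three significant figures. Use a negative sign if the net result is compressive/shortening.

2.85 mm

Internal axial forces (sectioning from the free end, tension +): N_CD = 39.2 kN, N_BC = 39.2 kN, N_AB = 33.5 kN.
A_AB = 208.1 mm².
A_CD = 543.3 mm².
δ_AB = 33500·676/(208.1·70000) = 1.554 mm
δ_BC = 39200·346/(440·70000) = 0.4404 mm
δ_CD = 39200·827/(543.3·70000) = 0.8525 mm
δ = Σδ_i = 2.847 mm.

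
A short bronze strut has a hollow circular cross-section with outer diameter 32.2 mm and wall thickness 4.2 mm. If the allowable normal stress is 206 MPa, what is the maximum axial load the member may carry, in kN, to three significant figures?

76.1 kN

A = 369.5 mm².
P_max = σ_allow · A = 206 · 369.5 = 76110 N = 76.11 kN.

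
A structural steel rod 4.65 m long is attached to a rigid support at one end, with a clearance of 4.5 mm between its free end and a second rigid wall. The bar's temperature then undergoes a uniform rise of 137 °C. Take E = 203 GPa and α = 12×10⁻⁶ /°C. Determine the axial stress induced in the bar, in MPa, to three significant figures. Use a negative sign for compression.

-137 MPa

Free thermal expansion αLΔT = 12e-6 · 4650 · 137 = 7.645 mm.
The walls engage after the gap closes; constrained expansion = 7.645 − 4.5 = 3.145 mm.
The walls impose strain ε = −(3.145)/4650 = -6.7626e-04; σ = Eε = 203000 · -6.7626e-04 = -137.3 MPa.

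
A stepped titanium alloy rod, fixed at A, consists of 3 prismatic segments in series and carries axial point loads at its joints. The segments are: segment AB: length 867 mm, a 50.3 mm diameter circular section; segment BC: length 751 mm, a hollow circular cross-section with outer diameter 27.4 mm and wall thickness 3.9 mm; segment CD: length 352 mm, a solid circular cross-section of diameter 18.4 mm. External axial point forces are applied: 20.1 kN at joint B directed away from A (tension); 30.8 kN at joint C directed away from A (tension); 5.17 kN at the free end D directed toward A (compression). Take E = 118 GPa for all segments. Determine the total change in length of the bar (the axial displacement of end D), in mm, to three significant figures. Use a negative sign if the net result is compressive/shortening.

Internal axial forces (sectioning from the free end, tension +): N_CD = -5.17 kN, N_BC = 25.63 kN, N_AB = 45.73 kN.
A_AB = 1987 mm².
A_BC = 287.9 mm².
A_CD = 265.9 mm².
δ_AB = 45730·867/(1987·118000) = 0.1691 mm
δ_BC = 25630·751/(287.9·118000) = 0.5665 mm
δ_CD = -5170·352/(265.9·118000) = -0.058 mm
δ = Σδ_i = 0.6776 mm.

0.678 mm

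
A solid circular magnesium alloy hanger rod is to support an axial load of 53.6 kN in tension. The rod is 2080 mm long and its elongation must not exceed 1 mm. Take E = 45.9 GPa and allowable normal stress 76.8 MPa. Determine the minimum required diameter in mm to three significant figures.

55.6 mm

Required area A ≥ P/σ_allow = 53600/76.8 = 697.9 mm².
For a solid circular section, d ≥ √(4A/π) = 29.81 mm.
Elongation limit: A ≥ PL/(Eδ_allow) = 53600·2080/(45900·1) = 2429 mm² ⇒ d ≥ 55.61 mm.
The elongation limit governs.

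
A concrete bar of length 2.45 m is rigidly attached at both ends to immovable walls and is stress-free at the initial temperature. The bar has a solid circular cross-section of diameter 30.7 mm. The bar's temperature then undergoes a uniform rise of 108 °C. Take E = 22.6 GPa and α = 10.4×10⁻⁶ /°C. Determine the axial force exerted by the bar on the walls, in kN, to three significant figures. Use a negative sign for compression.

-18.8 kN

Free thermal expansion αLΔT = 10.4e-6 · 2450 · 108 = 2.752 mm.
The walls impose strain ε = −(2.752)/2450 = -1.1232e-03; σ = Eε = 22600 · -1.1232e-03 = -25.38 MPa.
Wall reaction R = σ·A = -25.38·740.2 = -18790 N = -18.79 kN.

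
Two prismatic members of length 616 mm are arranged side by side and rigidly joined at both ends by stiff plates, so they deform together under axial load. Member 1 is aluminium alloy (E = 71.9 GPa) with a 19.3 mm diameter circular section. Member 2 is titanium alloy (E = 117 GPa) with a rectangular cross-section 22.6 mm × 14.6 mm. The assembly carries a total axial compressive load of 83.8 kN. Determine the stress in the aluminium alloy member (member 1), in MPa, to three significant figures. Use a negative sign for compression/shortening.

-101 MPa

A_1 = 292.6 mm².
A_2 = 330 mm².
Equal strain + equilibrium ⇒ each member carries load in proportion to AE: A₁E₁ = 21030000 N, A₂E₂ = 38610000 N, ΣAE = 59640000 N.
σ₁ = P·E₁/ΣAE = -83800·71900/59640000 = -101 MPa.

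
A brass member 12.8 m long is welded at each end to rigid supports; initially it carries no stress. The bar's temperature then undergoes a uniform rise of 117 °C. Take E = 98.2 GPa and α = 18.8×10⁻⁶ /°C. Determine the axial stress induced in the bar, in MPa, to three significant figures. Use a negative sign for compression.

-216 MPa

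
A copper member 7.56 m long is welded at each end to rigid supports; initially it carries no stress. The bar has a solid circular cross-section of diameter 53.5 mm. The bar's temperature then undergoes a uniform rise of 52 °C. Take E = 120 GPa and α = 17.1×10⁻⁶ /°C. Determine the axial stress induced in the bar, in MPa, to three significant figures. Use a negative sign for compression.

-107 MPa

Free thermal expansion αLΔT = 17.1e-6 · 7560 · 52 = 6.722 mm.
The walls impose strain ε = −(6.722)/7560 = -8.8920e-04; σ = Eε = 120000 · -8.8920e-04 = -106.7 MPa.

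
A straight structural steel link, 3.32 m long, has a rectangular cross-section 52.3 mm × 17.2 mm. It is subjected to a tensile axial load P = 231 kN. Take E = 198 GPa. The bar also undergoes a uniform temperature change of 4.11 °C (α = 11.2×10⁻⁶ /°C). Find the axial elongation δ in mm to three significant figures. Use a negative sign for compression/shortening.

4.46 mm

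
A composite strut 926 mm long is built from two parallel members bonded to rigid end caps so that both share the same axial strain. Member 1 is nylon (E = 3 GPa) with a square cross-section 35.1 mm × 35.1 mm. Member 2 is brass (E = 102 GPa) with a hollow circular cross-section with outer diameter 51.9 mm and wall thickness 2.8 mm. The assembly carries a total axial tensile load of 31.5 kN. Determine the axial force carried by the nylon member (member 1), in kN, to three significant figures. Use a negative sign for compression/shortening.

2.44 kN

A_1 = 1232 mm².
A_2 = 431.9 mm².
Equal strain + equilibrium ⇒ each member carries load in proportion to AE: A₁E₁ = 3696000 N, A₂E₂ = 44050000 N, ΣAE = 47750000 N.
F₁ = P·A₁E₁/ΣAE = 31500·3696000/47750000 = 2438 N.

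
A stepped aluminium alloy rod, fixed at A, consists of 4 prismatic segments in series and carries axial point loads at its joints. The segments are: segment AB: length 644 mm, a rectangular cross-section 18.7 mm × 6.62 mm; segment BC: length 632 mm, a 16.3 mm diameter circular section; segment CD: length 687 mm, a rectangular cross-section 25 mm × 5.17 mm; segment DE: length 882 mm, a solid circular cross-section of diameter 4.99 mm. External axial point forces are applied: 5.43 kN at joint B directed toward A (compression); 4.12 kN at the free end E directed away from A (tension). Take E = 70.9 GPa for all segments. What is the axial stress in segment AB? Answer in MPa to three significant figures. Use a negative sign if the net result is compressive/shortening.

Internal axial forces (sectioning from the free end, tension +): N_DE = 4.12 kN, N_CD = 4.12 kN, N_BC = 4.12 kN, N_AB = -1.31 kN.
A_AB = 123.8 mm².
σ_AB = N_AB/A_AB = -1310/123.8 = -10.58 MPa.

-10.6 MPa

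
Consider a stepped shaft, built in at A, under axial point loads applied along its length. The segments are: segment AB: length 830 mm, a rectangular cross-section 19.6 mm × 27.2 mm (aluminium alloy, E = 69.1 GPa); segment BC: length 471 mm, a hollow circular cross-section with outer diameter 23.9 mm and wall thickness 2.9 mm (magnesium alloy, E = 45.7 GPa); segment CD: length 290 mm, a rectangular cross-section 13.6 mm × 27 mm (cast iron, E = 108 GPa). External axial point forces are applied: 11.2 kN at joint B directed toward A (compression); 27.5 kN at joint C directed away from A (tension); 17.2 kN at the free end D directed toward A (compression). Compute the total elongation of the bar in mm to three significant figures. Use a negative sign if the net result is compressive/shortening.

0.409 mm

Internal axial forces (sectioning from the free end, tension +): N_CD = -17.2 kN, N_BC = 10.3 kN, N_AB = -0.9 kN.
A_AB = 533.1 mm².
A_BC = 191.3 mm².
A_CD = 367.2 mm².
δ_AB = -900·830/(533.1·69100) = -0.02028 mm
δ_BC = 10300·471/(191.3·45700) = 0.5548 mm
δ_CD = -17200·290/(367.2·108000) = -0.1258 mm
δ = Σδ_i = 0.4088 mm.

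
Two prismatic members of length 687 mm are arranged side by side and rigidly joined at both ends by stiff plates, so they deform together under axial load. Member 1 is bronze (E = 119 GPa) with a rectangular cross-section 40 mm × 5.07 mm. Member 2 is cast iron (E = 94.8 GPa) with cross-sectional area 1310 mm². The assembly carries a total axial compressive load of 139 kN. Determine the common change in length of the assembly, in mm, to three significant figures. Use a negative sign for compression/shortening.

A_1 = 202.8 mm².
Equal strain + equilibrium ⇒ each member carries load in proportion to AE: A₁E₁ = 24130000 N, A₂E₂ = 124200000 N, ΣAE = 148300000 N.
δ = PL/ΣAE = -139000·687/148300000 = -0.6438 mm.

-0.644 mm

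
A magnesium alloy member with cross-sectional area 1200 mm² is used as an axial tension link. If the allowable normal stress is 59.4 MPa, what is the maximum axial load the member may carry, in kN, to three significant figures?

71.3 kN

P_max = σ_allow · A = 59.4 · 1200 = 71280 N = 71.28 kN.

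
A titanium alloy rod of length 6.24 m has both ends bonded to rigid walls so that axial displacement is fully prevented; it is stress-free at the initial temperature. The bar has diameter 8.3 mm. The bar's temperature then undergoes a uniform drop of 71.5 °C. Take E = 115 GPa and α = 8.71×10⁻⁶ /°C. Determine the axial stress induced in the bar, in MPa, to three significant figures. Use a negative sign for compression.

71.6 MPa

Free thermal expansion αLΔT = 8.71e-6 · 6240 · -71.5 = -3.886 mm.
The walls impose strain ε = −(-3.886)/6240 = 6.2276e-04; σ = Eε = 115000 · 6.2276e-04 = 71.62 MPa.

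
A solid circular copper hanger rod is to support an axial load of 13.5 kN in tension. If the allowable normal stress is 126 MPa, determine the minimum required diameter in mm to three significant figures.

11.7 mm

Required area A ≥ P/σ_allow = 13500/126 = 107.1 mm².
For a solid circular section, d ≥ √(4A/π) = 11.68 mm.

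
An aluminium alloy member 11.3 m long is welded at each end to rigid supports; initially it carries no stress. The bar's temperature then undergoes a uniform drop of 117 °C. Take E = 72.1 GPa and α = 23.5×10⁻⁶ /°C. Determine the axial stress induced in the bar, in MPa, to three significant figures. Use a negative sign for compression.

Free thermal expansion αLΔT = 23.5e-6 · 11300 · -117 = -31.07 mm.
The walls impose strain ε = −(-31.07)/11300 = 2.7495e-03; σ = Eε = 72100 · 2.7495e-03 = 198.2 MPa.

198 MPa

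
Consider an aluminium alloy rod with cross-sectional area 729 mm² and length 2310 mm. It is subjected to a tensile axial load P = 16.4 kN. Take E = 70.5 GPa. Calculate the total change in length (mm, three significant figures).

δ_mech = NL/(AE) = 16400·2310/(729·70500) = 0.7371 mm.

0.737 mm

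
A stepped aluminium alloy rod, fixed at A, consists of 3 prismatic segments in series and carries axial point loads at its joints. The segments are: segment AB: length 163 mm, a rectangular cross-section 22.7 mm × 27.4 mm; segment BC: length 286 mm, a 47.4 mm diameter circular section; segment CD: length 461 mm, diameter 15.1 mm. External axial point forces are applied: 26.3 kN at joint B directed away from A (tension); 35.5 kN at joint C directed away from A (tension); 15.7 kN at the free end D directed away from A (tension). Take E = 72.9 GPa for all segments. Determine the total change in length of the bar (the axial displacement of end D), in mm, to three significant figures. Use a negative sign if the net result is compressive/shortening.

0.947 mm

Internal axial forces (sectioning from the free end, tension +): N_CD = 15.7 kN, N_BC = 51.2 kN, N_AB = 77.5 kN.
A_AB = 622 mm².
A_BC = 1765 mm².
A_CD = 179.1 mm².
δ_AB = 77500·163/(622·72900) = 0.2786 mm
δ_BC = 51200·286/(1765·72900) = 0.1138 mm
δ_CD = 15700·461/(179.1·72900) = 0.5544 mm
δ = Σδ_i = 0.9468 mm.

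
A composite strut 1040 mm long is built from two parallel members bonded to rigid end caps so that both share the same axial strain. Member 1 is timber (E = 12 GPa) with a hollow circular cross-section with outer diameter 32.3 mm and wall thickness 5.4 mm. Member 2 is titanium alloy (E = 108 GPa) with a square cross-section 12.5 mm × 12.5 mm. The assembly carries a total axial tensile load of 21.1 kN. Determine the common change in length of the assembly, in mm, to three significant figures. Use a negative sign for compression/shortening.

0.982 mm

A_1 = 456.3 mm².
A_2 = 156.2 mm².
Equal strain + equilibrium ⇒ each member carries load in proportion to AE: A₁E₁ = 5476000 N, A₂E₂ = 16880000 N, ΣAE = 22350000 N.
δ = PL/ΣAE = 21100·1040/22350000 = 0.9818 mm.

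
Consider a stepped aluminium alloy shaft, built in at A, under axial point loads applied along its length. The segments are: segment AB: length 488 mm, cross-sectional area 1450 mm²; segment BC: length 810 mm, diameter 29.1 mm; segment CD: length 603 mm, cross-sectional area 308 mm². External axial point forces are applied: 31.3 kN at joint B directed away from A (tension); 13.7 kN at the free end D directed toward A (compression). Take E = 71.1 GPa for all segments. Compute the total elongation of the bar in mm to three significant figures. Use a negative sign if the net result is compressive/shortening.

-0.529 mm

Internal axial forces (sectioning from the free end, tension +): N_CD = -13.7 kN, N_BC = -13.7 kN, N_AB = 17.6 kN.
A_BC = 665.1 mm².
δ_AB = 17600·488/(1450·71100) = 0.08331 mm
δ_BC = -13700·810/(665.1·71100) = -0.2347 mm
δ_CD = -13700·603/(308·71100) = -0.3772 mm
δ = Σδ_i = -0.5286 mm.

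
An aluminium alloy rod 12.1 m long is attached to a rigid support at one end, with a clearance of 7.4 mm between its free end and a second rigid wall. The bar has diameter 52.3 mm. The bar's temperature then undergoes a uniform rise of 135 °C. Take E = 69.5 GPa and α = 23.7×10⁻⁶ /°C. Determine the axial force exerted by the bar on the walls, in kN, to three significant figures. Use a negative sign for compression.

Free thermal expansion αLΔT = 23.7e-6 · 12100 · 135 = 38.71 mm.
The walls engage after the gap closes; constrained expansion = 38.71 − 7.4 = 31.31 mm.
The walls impose strain ε = −(31.31)/12100 = -2.5879e-03; σ = Eε = 69500 · -2.5879e-03 = -179.9 MPa.
Wall reaction R = σ·A = -179.9·2148 = -386400 N = -386.4 kN.

-386 kN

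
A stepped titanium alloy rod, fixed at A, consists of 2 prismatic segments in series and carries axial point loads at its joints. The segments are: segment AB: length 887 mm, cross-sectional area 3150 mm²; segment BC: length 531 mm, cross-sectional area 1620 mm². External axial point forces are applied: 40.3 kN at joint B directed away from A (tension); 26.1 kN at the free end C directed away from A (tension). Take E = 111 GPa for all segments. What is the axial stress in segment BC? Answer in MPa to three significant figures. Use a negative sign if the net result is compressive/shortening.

Internal axial forces (sectioning from the free end, tension +): N_BC = 26.1 kN, N_AB = 66.4 kN.
σ_BC = N_BC/A_BC = 26100/1620 = 16.11 MPa.

16.1 MPa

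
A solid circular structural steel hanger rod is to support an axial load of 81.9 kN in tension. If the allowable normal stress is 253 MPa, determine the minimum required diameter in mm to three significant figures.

Required area A ≥ P/σ_allow = 81900/253 = 323.7 mm².
For a solid circular section, d ≥ √(4A/π) = 20.3 mm.

20.3 mm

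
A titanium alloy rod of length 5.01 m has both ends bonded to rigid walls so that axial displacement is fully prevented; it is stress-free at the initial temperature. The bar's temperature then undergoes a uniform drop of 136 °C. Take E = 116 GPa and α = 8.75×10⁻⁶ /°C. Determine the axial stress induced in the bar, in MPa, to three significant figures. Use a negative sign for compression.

Free thermal expansion αLΔT = 8.75e-6 · 5010 · -136 = -5.962 mm.
The walls impose strain ε = −(-5.962)/5010 = 1.1900e-03; σ = Eε = 116000 · 1.1900e-03 = 138 MPa.

138 MPa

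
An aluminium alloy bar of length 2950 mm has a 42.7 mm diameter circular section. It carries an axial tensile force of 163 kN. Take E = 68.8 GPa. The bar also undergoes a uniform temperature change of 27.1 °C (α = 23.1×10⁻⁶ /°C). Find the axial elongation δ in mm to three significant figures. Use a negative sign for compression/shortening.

6.73 mm

A = 1432 mm².
δ_mech = NL/(AE) = 163000·2950/(1432·68800) = 4.881 mm.
δ_thermal = αLΔT = 23.1e-6·2950·27.1 = 1.847 mm.
δ = δ_mech + δ_thermal = 6.727 mm.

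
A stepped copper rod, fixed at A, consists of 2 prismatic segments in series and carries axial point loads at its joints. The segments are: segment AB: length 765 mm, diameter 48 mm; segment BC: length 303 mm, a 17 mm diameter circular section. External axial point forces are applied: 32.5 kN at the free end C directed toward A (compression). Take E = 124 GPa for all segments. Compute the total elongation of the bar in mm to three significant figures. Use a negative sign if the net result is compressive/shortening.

-0.461 mm

Internal axial forces (sectioning from the free end, tension +): N_BC = -32.5 kN, N_AB = -32.5 kN.
A_AB = 1810 mm².
A_BC = 227 mm².
δ_AB = -32500·765/(1810·124000) = -0.1108 mm
δ_BC = -32500·303/(227·124000) = -0.3499 mm
δ = Σδ_i = -0.4607 mm.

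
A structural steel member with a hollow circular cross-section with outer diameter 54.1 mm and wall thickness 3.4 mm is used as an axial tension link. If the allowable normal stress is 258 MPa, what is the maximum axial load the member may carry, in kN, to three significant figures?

A = 541.5 mm².
P_max = σ_allow · A = 258 · 541.5 = 139700 N = 139.7 kN.

140 kN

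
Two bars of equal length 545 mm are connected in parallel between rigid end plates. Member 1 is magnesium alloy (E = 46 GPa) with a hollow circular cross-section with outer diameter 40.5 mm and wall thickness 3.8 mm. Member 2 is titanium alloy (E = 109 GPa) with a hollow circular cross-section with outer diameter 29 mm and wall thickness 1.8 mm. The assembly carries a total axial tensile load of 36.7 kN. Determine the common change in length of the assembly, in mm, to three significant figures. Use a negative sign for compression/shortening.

0.542 mm

A_1 = 438.1 mm².
A_2 = 153.8 mm².
Equal strain + equilibrium ⇒ each member carries load in proportion to AE: A₁E₁ = 20150000 N, A₂E₂ = 16770000 N, ΣAE = 36920000 N.
δ = PL/ΣAE = 36700·545/36920000 = 0.5418 mm.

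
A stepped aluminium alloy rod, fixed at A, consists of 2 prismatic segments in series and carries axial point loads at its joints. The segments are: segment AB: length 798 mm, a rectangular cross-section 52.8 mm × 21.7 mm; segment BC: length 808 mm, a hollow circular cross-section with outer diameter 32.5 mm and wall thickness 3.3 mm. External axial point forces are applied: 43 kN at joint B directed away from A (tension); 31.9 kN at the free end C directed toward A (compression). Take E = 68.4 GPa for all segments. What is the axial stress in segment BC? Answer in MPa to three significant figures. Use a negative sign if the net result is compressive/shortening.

Internal axial forces (sectioning from the free end, tension +): N_BC = -31.9 kN, N_AB = 11.1 kN.
A_BC = 302.7 mm².
σ_BC = N_BC/A_BC = -31900/302.7 = -105.4 MPa.

-105 MPa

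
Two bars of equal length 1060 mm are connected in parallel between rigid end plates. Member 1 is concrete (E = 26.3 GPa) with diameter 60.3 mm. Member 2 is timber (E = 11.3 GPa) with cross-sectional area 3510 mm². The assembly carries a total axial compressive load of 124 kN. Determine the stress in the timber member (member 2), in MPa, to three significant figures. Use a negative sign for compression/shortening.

A_1 = 2856 mm².
Equal strain + equilibrium ⇒ each member carries load in proportion to AE: A₁E₁ = 75110000 N, A₂E₂ = 39660000 N, ΣAE = 114800000 N.
σ₂ = P·E₂/ΣAE = -124000·11300/114800000 = -12.21 MPa.

-12.2 MPa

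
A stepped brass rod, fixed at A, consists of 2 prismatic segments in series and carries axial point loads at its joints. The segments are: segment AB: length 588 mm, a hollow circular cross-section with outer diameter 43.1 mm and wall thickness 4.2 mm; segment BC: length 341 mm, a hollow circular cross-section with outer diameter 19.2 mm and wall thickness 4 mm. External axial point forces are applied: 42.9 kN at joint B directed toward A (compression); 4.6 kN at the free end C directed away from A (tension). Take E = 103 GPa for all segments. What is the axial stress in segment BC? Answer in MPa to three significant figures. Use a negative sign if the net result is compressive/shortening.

Internal axial forces (sectioning from the free end, tension +): N_BC = 4.6 kN, N_AB = -38.3 kN.
A_BC = 191 mm².
σ_BC = N_BC/A_BC = 4600/191 = 24.08 MPa.

24.1 MPa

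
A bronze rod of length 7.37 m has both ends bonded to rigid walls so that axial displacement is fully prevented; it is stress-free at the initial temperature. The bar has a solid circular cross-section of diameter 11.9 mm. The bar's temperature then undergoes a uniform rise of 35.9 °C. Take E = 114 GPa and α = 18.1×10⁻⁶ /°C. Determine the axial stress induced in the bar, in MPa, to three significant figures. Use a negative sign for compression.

-74.1 MPa

Free thermal expansion αLΔT = 18.1e-6 · 7370 · 35.9 = 4.789 mm.
The walls impose strain ε = −(4.789)/7370 = -6.4979e-04; σ = Eε = 114000 · -6.4979e-04 = -74.08 MPa.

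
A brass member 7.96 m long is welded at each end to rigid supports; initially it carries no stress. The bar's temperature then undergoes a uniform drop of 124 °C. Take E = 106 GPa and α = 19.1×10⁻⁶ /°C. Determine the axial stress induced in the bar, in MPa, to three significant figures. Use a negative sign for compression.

Free thermal expansion αLΔT = 19.1e-6 · 7960 · -124 = -18.85 mm.
The walls impose strain ε = −(-18.85)/7960 = 2.3684e-03; σ = Eε = 106000 · 2.3684e-03 = 251.1 MPa.

251 MPa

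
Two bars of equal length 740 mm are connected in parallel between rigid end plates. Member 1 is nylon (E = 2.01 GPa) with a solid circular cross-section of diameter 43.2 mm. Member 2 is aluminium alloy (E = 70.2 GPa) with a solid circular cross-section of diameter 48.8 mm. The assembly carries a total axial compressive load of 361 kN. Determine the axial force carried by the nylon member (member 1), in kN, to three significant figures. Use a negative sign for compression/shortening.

-7.92 kN

A_1 = 1466 mm².
A_2 = 1870 mm².
Equal strain + equilibrium ⇒ each member carries load in proportion to AE: A₁E₁ = 2946000 N, A₂E₂ = 131300000 N, ΣAE = 134200000 N.
F₁ = P·A₁E₁/ΣAE = -361000·2946000/134200000 = -7922 N.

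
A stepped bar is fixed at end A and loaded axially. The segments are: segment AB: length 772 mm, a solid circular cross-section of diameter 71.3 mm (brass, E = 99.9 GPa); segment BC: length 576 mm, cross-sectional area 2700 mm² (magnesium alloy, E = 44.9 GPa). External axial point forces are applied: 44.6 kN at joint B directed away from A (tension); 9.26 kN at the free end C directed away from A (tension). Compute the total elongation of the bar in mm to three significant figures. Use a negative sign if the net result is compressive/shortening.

0.148 mm

Internal axial forces (sectioning from the free end, tension +): N_BC = 9.26 kN, N_AB = 53.86 kN.
A_AB = 3993 mm².
δ_AB = 53860·772/(3993·99900) = 0.1042 mm
δ_BC = 9260·576/(2700·44900) = 0.044 mm
δ = Σδ_i = 0.1482 mm.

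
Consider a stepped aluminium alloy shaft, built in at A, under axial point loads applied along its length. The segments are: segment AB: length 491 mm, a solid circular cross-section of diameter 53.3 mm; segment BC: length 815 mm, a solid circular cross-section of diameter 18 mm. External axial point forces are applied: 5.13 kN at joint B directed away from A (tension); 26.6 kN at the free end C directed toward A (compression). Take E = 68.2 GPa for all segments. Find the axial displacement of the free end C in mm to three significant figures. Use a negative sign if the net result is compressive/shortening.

-1.32 mm

Internal axial forces (sectioning from the free end, tension +): N_BC = -26.6 kN, N_AB = -21.47 kN.
A_AB = 2231 mm².
A_BC = 254.5 mm².
δ_AB = -21470·491/(2231·68200) = -0.06928 mm
δ_BC = -26600·815/(254.5·68200) = -1.249 mm
δ = Σδ_i = -1.318 mm.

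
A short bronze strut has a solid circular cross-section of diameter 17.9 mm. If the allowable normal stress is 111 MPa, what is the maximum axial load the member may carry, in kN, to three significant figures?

A = 251.6 mm².
P_max = σ_allow · A = 111 · 251.6 = 27930 N = 27.93 kN.

27.9 kN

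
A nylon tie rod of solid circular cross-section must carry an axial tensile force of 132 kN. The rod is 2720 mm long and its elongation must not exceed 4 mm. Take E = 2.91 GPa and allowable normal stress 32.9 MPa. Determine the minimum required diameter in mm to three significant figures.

198 mm

Required area A ≥ P/σ_allow = 132000/32.9 = 4012 mm².
For a solid circular section, d ≥ √(4A/π) = 71.47 mm.
Elongation limit: A ≥ PL/(Eδ_allow) = 132000·2720/(2910·4) = 30850 mm² ⇒ d ≥ 198.2 mm.
The elongation limit governs.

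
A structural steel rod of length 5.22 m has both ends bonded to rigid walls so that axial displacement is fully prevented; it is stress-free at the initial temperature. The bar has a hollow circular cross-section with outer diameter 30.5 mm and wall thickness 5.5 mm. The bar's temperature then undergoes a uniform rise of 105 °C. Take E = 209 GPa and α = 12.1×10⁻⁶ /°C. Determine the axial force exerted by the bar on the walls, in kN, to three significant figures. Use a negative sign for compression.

Free thermal expansion αLΔT = 12.1e-6 · 5220 · 105 = 6.632 mm.
The walls impose strain ε = −(6.632)/5220 = -1.2705e-03; σ = Eε = 209000 · -1.2705e-03 = -265.5 MPa.
Wall reaction R = σ·A = -265.5·432 = -114700 N = -114.7 kN.

-115 kN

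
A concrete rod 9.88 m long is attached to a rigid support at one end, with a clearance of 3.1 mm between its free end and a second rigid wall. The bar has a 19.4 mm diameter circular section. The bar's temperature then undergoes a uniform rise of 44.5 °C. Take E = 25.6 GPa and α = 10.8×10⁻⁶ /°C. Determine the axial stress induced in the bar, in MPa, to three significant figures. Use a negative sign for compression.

-4.27 MPa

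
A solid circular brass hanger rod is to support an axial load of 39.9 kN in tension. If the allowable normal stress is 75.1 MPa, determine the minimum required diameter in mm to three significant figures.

26.0 mm

Required area A ≥ P/σ_allow = 39900/75.1 = 531.3 mm².
For a solid circular section, d ≥ √(4A/π) = 26.01 mm.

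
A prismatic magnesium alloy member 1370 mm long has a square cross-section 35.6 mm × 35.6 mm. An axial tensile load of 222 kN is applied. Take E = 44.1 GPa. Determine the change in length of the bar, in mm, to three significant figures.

5.44 mm

A = 1267 mm².
δ_mech = NL/(AE) = 222000·1370/(1267·44100) = 5.442 mm.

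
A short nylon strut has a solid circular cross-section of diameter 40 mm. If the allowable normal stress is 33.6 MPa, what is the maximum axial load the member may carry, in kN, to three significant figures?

A = 1257 mm².
P_max = σ_allow · A = 33.6 · 1257 = 42220 N = 42.22 kN.

42.2 kN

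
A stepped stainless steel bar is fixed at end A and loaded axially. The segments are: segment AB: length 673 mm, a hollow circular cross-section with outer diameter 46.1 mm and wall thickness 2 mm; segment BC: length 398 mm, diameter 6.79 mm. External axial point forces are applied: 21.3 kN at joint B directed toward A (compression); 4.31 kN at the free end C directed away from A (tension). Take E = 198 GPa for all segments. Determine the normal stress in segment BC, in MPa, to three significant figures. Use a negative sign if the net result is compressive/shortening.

119 MPa

Internal axial forces (sectioning from the free end, tension +): N_BC = 4.31 kN, N_AB = -16.99 kN.
A_BC = 36.21 mm².
σ_BC = N_BC/A_BC = 4310/36.21 = 119 MPa.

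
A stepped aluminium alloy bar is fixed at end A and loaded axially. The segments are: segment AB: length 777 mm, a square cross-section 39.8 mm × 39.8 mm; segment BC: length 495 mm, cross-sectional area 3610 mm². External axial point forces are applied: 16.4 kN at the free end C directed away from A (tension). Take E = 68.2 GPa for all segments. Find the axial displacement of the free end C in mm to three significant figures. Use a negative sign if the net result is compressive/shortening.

Internal axial forces (sectioning from the free end, tension +): N_BC = 16.4 kN, N_AB = 16.4 kN.
A_AB = 1584 mm².
δ_AB = 16400·777/(1584·68200) = 0.118 mm
δ_BC = 16400·495/(3610·68200) = 0.03297 mm
δ = Σδ_i = 0.1509 mm.

0.151 mm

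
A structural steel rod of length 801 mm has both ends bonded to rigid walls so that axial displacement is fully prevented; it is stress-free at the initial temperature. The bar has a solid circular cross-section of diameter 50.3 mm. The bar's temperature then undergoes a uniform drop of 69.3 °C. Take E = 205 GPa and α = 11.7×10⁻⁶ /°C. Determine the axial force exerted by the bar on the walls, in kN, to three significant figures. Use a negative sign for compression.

Free thermal expansion αLΔT = 11.7e-6 · 801 · -69.3 = -0.6495 mm.
The walls impose strain ε = −(-0.6495)/801 = 8.1081e-04; σ = Eε = 205000 · 8.1081e-04 = 166.2 MPa.
Wall reaction R = σ·A = 166.2·1987 = 330300 N = 330.3 kN.

330 kN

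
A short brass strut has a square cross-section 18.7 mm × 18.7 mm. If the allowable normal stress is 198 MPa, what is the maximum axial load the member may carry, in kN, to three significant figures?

A = 349.7 mm².
P_max = σ_allow · A = 198 · 349.7 = 69240 N = 69.24 kN.

69.2 kN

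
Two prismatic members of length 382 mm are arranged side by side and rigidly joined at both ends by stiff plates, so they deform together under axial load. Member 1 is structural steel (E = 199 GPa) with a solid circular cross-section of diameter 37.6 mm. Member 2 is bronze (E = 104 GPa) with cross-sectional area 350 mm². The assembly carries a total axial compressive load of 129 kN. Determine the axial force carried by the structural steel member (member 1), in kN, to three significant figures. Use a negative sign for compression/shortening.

-111 kN

A_1 = 1110 mm².
Equal strain + equilibrium ⇒ each member carries load in proportion to AE: A₁E₁ = 221000000 N, A₂E₂ = 36400000 N, ΣAE = 257400000 N.
F₁ = P·A₁E₁/ΣAE = -129000·221000000/257400000 = -110800 N.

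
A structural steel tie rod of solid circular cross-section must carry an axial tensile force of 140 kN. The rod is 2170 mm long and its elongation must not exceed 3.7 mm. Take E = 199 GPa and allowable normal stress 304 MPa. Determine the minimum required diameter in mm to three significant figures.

Required area A ≥ P/σ_allow = 140000/304 = 460.5 mm².
For a solid circular section, d ≥ √(4A/π) = 24.21 mm.
Elongation limit: A ≥ PL/(Eδ_allow) = 140000·2170/(199000·3.7) = 412.6 mm² ⇒ d ≥ 22.92 mm.
The stress limit governs.

24.2 mm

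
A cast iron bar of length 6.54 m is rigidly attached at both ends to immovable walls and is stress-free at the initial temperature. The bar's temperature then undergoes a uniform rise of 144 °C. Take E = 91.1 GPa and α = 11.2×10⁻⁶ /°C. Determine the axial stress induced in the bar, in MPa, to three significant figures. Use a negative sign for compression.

-147 MPa

Free thermal expansion αLΔT = 11.2e-6 · 6540 · 144 = 10.55 mm.
The walls impose strain ε = −(10.55)/6540 = -1.6128e-03; σ = Eε = 91100 · -1.6128e-03 = -146.9 MPa.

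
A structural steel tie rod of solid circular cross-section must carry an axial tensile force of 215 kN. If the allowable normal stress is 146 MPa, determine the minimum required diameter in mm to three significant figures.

43.3 mm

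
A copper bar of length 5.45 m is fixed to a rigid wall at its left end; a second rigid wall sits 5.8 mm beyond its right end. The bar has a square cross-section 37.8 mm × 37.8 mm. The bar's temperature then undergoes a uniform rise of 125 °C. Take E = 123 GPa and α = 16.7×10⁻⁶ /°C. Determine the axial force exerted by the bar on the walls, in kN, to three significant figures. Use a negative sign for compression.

-180 kN

Free thermal expansion αLΔT = 16.7e-6 · 5450 · 125 = 11.38 mm.
The walls engage after the gap closes; constrained expansion = 11.38 − 5.8 = 5.577 mm.
The walls impose strain ε = −(5.577)/5450 = -1.0233e-03; σ = Eε = 123000 · -1.0233e-03 = -125.9 MPa.
Wall reaction R = σ·A = -125.9·1429 = -179800 N = -179.8 kN.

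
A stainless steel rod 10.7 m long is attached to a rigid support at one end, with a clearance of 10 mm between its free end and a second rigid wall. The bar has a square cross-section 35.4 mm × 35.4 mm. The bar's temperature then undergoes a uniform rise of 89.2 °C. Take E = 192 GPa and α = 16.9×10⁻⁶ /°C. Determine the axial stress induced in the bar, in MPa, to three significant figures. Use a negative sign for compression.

-110 MPa

Free thermal expansion αLΔT = 16.9e-6 · 10700 · 89.2 = 16.13 mm.
The walls engage after the gap closes; constrained expansion = 16.13 − 10 = 6.13 mm.
The walls impose strain ε = −(6.13)/10700 = -5.7290e-04; σ = Eε = 192000 · -5.7290e-04 = -110 MPa.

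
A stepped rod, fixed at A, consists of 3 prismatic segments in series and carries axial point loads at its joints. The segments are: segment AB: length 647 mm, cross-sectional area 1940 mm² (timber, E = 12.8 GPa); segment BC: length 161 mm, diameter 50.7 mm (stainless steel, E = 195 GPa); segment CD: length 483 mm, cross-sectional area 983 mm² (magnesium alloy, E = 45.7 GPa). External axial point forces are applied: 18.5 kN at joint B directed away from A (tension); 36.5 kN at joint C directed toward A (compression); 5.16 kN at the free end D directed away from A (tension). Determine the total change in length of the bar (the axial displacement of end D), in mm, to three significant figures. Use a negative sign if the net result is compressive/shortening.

-0.292 mm

Internal axial forces (sectioning from the free end, tension +): N_CD = 5.16 kN, N_BC = -31.34 kN, N_AB = -12.84 kN.
A_BC = 2019 mm².
δ_AB = -12840·647/(1940·12800) = -0.3345 mm
δ_BC = -31340·161/(2019·195000) = -0.01282 mm
δ_CD = 5160·483/(983·45700) = 0.05548 mm
δ = Σδ_i = -0.2919 mm.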